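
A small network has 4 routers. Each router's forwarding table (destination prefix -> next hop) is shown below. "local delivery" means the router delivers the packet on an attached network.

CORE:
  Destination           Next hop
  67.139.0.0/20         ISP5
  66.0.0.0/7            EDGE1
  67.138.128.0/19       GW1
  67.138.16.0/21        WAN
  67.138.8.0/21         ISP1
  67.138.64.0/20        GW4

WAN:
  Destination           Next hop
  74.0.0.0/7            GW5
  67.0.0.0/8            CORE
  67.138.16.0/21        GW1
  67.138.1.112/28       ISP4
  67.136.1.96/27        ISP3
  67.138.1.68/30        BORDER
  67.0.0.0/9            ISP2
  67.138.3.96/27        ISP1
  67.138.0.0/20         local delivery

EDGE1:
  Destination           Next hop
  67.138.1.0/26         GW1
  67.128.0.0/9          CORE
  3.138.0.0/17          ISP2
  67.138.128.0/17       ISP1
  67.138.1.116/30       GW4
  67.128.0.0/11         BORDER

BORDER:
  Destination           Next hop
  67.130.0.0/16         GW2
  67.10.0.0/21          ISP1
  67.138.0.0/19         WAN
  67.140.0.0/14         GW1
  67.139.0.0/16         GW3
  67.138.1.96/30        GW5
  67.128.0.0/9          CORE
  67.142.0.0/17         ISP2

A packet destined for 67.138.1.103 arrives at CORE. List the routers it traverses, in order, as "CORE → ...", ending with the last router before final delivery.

CORE → EDGE1 → BORDER → WAN

At CORE: longest match for 67.138.1.103 is 66.0.0.0/7 -> EDGE1
At EDGE1: longest match for 67.138.1.103 is 67.128.0.0/11 -> BORDER
At BORDER: longest match for 67.138.1.103 is 67.138.0.0/19 -> WAN
At WAN: longest match for 67.138.1.103 is 67.138.0.0/20 -> local delivery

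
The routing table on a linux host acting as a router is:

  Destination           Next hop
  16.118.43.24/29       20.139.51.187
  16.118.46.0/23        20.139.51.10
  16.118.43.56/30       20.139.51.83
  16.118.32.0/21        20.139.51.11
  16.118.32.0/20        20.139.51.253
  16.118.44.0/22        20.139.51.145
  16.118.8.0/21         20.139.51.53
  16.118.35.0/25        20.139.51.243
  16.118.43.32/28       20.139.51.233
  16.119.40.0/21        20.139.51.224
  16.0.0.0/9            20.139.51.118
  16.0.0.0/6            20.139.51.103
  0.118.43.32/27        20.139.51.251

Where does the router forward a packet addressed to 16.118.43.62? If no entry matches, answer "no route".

Routes whose prefix contains 16.118.43.62:
  16.0.0.0/6 (16.0.0.0 - 19.255.255.255) -> 20.139.51.103
  16.0.0.0/9 (16.0.0.0 - 16.127.255.255) -> 20.139.51.118
  16.118.32.0/20 (16.118.32.0 - 16.118.47.255) -> 20.139.51.253
More-specific entries that do NOT match:
  16.118.43.56/30 (16.118.43.56 - 16.118.43.59) does not contain 16.118.43.62
  16.118.43.24/29 (16.118.43.24 - 16.118.43.31) does not contain 16.118.43.62
  16.118.43.32/28 (16.118.43.32 - 16.118.43.47) does not contain 16.118.43.62
  0.118.43.32/27 (0.118.43.32 - 0.118.43.63) does not contain 16.118.43.62
  16.118.35.0/25 (16.118.35.0 - 16.118.35.127) does not contain 16.118.43.62
  16.118.46.0/23 (16.118.46.0 - 16.118.47.255) does not contain 16.118.43.62
  16.118.44.0/22 (16.118.44.0 - 16.118.47.255) does not contain 16.118.43.62
  16.118.32.0/21 (16.118.32.0 - 16.118.39.255) does not contain 16.118.43.62
  16.118.8.0/21 (16.118.8.0 - 16.118.15.255) does not contain 16.118.43.62
  16.119.40.0/21 (16.119.40.0 - 16.119.47.255) does not contain 16.118.43.62
Longest matching prefix is /20 -> next hop 20.139.51.253.

20.139.51.253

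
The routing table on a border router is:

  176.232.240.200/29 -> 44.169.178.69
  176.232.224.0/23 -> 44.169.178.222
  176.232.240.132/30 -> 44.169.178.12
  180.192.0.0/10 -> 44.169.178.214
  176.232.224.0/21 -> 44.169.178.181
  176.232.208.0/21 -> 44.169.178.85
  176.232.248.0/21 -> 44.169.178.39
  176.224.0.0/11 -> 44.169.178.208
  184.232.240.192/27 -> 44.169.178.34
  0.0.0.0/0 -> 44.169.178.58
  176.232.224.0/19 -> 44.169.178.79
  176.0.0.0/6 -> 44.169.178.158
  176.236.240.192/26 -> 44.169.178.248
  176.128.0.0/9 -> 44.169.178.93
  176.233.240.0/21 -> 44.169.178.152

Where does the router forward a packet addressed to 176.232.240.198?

44.169.178.79

Routes whose prefix contains 176.232.240.198:
  0.0.0.0/0 (default, matches everything) -> 44.169.178.58
  176.0.0.0/6 (176.0.0.0 - 179.255.255.255) -> 44.169.178.158
  176.128.0.0/9 (176.128.0.0 - 176.255.255.255) -> 44.169.178.93
  176.224.0.0/11 (176.224.0.0 - 176.255.255.255) -> 44.169.178.208
  176.232.224.0/19 (176.232.224.0 - 176.232.255.255) -> 44.169.178.79
More-specific entries that do NOT match:
  176.232.240.132/30 (176.232.240.132 - 176.232.240.135) does not contain 176.232.240.198
  176.232.240.200/29 (176.232.240.200 - 176.232.240.207) does not contain 176.232.240.198
  184.232.240.192/27 (184.232.240.192 - 184.232.240.223) does not contain 176.232.240.198
  176.236.240.192/26 (176.236.240.192 - 176.236.240.255) does not contain 176.232.240.198
  176.232.224.0/23 (176.232.224.0 - 176.232.225.255) does not contain 176.232.240.198
  176.232.224.0/21 (176.232.224.0 - 176.232.231.255) does not contain 176.232.240.198
  176.232.208.0/21 (176.232.208.0 - 176.232.215.255) does not contain 176.232.240.198
  176.232.248.0/21 (176.232.248.0 - 176.232.255.255) does not contain 176.232.240.198
  176.233.240.0/21 (176.233.240.0 - 176.233.247.255) does not contain 176.232.240.198
Longest matching prefix is /19 -> next hop 44.169.178.79.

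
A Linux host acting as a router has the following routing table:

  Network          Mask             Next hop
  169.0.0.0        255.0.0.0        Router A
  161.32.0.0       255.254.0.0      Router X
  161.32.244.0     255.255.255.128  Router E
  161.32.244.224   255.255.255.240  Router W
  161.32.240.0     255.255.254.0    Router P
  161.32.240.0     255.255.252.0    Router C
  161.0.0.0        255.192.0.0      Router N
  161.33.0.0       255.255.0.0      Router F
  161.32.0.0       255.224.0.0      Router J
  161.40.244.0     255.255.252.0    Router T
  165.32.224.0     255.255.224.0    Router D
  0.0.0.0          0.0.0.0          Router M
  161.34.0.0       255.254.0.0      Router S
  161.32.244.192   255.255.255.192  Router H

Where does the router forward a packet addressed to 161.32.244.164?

Routes whose prefix contains 161.32.244.164:
  0.0.0.0/0 (default, matches everything) -> Router M
  161.0.0.0/10 (161.0.0.0 - 161.63.255.255) -> Router N
  161.32.0.0/11 (161.32.0.0 - 161.63.255.255) -> Router J
  161.32.0.0/15 (161.32.0.0 - 161.33.255.255) -> Router X
More-specific entries that do NOT match:
  161.32.244.224/28 (161.32.244.224 - 161.32.244.239) does not contain 161.32.244.164
  161.32.244.192/26 (161.32.244.192 - 161.32.244.255) does not contain 161.32.244.164
  161.32.244.0/25 (161.32.244.0 - 161.32.244.127) does not contain 161.32.244.164
  161.32.240.0/23 (161.32.240.0 - 161.32.241.255) does not contain 161.32.244.164
  161.32.240.0/22 (161.32.240.0 - 161.32.243.255) does not contain 161.32.244.164
  161.40.244.0/22 (161.40.244.0 - 161.40.247.255) does not contain 161.32.244.164
  165.32.224.0/19 (165.32.224.0 - 165.32.255.255) does not contain 161.32.244.164
  161.33.0.0/16 (161.33.0.0 - 161.33.255.255) does not contain 161.32.244.164
Longest matching prefix is /15 -> next hop Router X.

Router X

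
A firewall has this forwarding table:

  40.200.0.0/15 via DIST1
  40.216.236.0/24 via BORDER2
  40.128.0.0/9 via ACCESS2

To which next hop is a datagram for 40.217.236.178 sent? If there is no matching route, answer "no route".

Routes whose prefix contains 40.217.236.178:
  40.128.0.0/9 (40.128.0.0 - 40.255.255.255) -> ACCESS2
More-specific entries that do NOT match:
  40.216.236.0/24 (40.216.236.0 - 40.216.236.255) does not contain 40.217.236.178
  40.200.0.0/15 (40.200.0.0 - 40.201.255.255) does not contain 40.217.236.178
Longest matching prefix is /9 -> next hop ACCESS2.

ACCESS2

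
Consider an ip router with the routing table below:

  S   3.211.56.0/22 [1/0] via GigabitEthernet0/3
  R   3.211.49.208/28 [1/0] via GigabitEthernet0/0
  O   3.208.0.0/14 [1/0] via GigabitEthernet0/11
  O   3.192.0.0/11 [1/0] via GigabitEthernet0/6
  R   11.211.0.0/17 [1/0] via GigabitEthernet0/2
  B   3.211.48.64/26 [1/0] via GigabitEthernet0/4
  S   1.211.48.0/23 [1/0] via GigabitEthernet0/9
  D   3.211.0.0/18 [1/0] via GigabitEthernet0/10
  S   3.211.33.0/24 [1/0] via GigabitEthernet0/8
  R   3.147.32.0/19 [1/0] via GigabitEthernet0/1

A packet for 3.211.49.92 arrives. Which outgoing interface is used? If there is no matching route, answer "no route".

GigabitEthernet0/10

Routes whose prefix contains 3.211.49.92:
  3.192.0.0/11 (3.192.0.0 - 3.223.255.255) -> GigabitEthernet0/6
  3.208.0.0/14 (3.208.0.0 - 3.211.255.255) -> GigabitEthernet0/11
  3.211.0.0/18 (3.211.0.0 - 3.211.63.255) -> GigabitEthernet0/10
More-specific entries that do NOT match:
  3.211.49.208/28 (3.211.49.208 - 3.211.49.223) does not contain 3.211.49.92
  3.211.48.64/26 (3.211.48.64 - 3.211.48.127) does not contain 3.211.49.92
  3.211.33.0/24 (3.211.33.0 - 3.211.33.255) does not contain 3.211.49.92
  1.211.48.0/23 (1.211.48.0 - 1.211.49.255) does not contain 3.211.49.92
  3.211.56.0/22 (3.211.56.0 - 3.211.59.255) does not contain 3.211.49.92
  3.147.32.0/19 (3.147.32.0 - 3.147.63.255) does not contain 3.211.49.92
Longest matching prefix is /18 -> interface GigabitEthernet0/10.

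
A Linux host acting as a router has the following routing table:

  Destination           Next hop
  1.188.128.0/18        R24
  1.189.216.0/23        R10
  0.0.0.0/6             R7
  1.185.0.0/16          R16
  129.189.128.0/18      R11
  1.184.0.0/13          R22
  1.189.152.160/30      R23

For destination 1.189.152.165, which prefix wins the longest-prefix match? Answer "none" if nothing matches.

Entries matching 1.189.152.165:
  0.0.0.0/6 (0.0.0.0 - 3.255.255.255)
  1.184.0.0/13 (1.184.0.0 - 1.191.255.255)
Most specific is 1.184.0.0/13.

1.184.0.0/13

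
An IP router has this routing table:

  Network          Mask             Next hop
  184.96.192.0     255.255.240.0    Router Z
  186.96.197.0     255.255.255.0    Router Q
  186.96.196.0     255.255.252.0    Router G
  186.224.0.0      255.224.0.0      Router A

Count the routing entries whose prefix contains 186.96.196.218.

Prefixes containing 186.96.196.218:
  186.96.196.0/22 (186.96.196.0 - 186.96.199.255)
Total matching entries: 1.

1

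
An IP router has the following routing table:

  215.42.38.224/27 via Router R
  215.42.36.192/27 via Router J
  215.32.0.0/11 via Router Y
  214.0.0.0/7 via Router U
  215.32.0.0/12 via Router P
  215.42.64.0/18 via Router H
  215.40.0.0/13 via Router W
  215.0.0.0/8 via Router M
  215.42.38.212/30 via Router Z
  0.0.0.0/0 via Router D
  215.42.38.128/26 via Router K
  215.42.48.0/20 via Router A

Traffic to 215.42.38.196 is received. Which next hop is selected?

Routes whose prefix contains 215.42.38.196:
  0.0.0.0/0 (default, matches everything) -> Router D
  214.0.0.0/7 (214.0.0.0 - 215.255.255.255) -> Router U
  215.0.0.0/8 (215.0.0.0 - 215.255.255.255) -> Router M
  215.32.0.0/11 (215.32.0.0 - 215.63.255.255) -> Router Y
  215.32.0.0/12 (215.32.0.0 - 215.47.255.255) -> Router P
  215.40.0.0/13 (215.40.0.0 - 215.47.255.255) -> Router W
More-specific entries that do NOT match:
  215.42.38.212/30 (215.42.38.212 - 215.42.38.215) does not contain 215.42.38.196
  215.42.38.224/27 (215.42.38.224 - 215.42.38.255) does not contain 215.42.38.196
  215.42.36.192/27 (215.42.36.192 - 215.42.36.223) does not contain 215.42.38.196
  215.42.38.128/26 (215.42.38.128 - 215.42.38.191) does not contain 215.42.38.196
  215.42.48.0/20 (215.42.48.0 - 215.42.63.255) does not contain 215.42.38.196
  215.42.64.0/18 (215.42.64.0 - 215.42.127.255) does not contain 215.42.38.196
Longest matching prefix is /13 -> next hop Router W.

Router W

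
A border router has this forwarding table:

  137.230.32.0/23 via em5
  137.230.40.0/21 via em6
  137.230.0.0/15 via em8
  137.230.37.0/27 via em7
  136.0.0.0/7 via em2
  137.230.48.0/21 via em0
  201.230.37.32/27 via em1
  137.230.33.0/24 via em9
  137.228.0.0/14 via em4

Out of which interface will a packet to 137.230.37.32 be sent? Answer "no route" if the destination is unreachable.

Routes whose prefix contains 137.230.37.32:
  136.0.0.0/7 (136.0.0.0 - 137.255.255.255) -> em2
  137.228.0.0/14 (137.228.0.0 - 137.231.255.255) -> em4
  137.230.0.0/15 (137.230.0.0 - 137.231.255.255) -> em8
More-specific entries that do NOT match:
  137.230.37.0/27 (137.230.37.0 - 137.230.37.31) does not contain 137.230.37.32
  201.230.37.32/27 (201.230.37.32 - 201.230.37.63) does not contain 137.230.37.32
  137.230.33.0/24 (137.230.33.0 - 137.230.33.255) does not contain 137.230.37.32
  137.230.32.0/23 (137.230.32.0 - 137.230.33.255) does not contain 137.230.37.32
  137.230.40.0/21 (137.230.40.0 - 137.230.47.255) does not contain 137.230.37.32
  137.230.48.0/21 (137.230.48.0 - 137.230.55.255) does not contain 137.230.37.32
Longest matching prefix is /15 -> interface em8.

em8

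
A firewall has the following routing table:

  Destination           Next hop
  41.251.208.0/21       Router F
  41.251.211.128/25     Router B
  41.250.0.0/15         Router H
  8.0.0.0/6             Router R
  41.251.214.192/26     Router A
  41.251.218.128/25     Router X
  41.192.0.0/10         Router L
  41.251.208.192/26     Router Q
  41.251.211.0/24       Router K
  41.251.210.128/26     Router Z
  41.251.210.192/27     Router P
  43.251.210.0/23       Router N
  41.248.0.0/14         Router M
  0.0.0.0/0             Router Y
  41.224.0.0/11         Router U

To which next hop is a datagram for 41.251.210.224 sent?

Router F

Routes whose prefix contains 41.251.210.224:
  0.0.0.0/0 (default, matches everything) -> Router Y
  41.192.0.0/10 (41.192.0.0 - 41.255.255.255) -> Router L
  41.224.0.0/11 (41.224.0.0 - 41.255.255.255) -> Router U
  41.248.0.0/14 (41.248.0.0 - 41.251.255.255) -> Router M
  41.250.0.0/15 (41.250.0.0 - 41.251.255.255) -> Router H
  41.251.208.0/21 (41.251.208.0 - 41.251.215.255) -> Router F
More-specific entries that do NOT match:
  41.251.210.192/27 (41.251.210.192 - 41.251.210.223) does not contain 41.251.210.224
  41.251.214.192/26 (41.251.214.192 - 41.251.214.255) does not contain 41.251.210.224
  41.251.208.192/26 (41.251.208.192 - 41.251.208.255) does not contain 41.251.210.224
  41.251.210.128/26 (41.251.210.128 - 41.251.210.191) does not contain 41.251.210.224
  41.251.211.128/25 (41.251.211.128 - 41.251.211.255) does not contain 41.251.210.224
  41.251.218.128/25 (41.251.218.128 - 41.251.218.255) does not contain 41.251.210.224
  41.251.211.0/24 (41.251.211.0 - 41.251.211.255) does not contain 41.251.210.224
  43.251.210.0/23 (43.251.210.0 - 43.251.211.255) does not contain 41.251.210.224
Longest matching prefix is /21 -> next hop Router F.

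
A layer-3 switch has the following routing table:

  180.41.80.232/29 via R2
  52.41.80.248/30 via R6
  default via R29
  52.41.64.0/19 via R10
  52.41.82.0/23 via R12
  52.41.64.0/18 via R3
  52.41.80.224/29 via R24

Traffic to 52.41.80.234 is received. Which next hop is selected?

Routes whose prefix contains 52.41.80.234:
  0.0.0.0/0 (default, matches everything) -> R29
  52.41.64.0/18 (52.41.64.0 - 52.41.127.255) -> R3
  52.41.64.0/19 (52.41.64.0 - 52.41.95.255) -> R10
More-specific entries that do NOT match:
  52.41.80.248/30 (52.41.80.248 - 52.41.80.251) does not contain 52.41.80.234
  180.41.80.232/29 (180.41.80.232 - 180.41.80.239) does not contain 52.41.80.234
  52.41.80.224/29 (52.41.80.224 - 52.41.80.231) does not contain 52.41.80.234
  52.41.82.0/23 (52.41.82.0 - 52.41.83.255) does not contain 52.41.80.234
Longest matching prefix is /19 -> next hop R10.

R10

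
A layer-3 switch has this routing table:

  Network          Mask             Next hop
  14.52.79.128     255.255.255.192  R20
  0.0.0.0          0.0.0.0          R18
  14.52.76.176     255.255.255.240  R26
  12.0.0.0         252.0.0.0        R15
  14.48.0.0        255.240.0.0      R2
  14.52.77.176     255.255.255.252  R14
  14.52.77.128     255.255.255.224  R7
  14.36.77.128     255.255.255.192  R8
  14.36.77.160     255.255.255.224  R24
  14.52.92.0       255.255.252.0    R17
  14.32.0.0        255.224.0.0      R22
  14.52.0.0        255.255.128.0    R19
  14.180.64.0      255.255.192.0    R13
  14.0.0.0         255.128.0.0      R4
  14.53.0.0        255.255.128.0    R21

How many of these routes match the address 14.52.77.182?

Prefixes containing 14.52.77.182:
  0.0.0.0/0 (default, matches everything)
  12.0.0.0/6 (12.0.0.0 - 15.255.255.255)
  14.0.0.0/9 (14.0.0.0 - 14.127.255.255)
  14.32.0.0/11 (14.32.0.0 - 14.63.255.255)
  14.48.0.0/12 (14.48.0.0 - 14.63.255.255)
  14.52.0.0/17 (14.52.0.0 - 14.52.127.255)
Total matching entries: 6.

6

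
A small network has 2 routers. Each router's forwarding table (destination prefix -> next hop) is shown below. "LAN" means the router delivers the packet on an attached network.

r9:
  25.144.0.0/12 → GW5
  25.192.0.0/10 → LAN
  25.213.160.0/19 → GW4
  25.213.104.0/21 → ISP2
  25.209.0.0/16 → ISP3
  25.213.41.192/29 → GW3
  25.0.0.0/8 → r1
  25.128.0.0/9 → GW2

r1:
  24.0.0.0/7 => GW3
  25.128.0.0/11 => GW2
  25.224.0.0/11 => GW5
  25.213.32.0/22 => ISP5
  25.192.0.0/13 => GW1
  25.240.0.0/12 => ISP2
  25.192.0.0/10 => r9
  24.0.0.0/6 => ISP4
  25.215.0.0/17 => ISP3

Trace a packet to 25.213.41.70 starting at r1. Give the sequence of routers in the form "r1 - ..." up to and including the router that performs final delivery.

r1 - r9

At r1: longest match for 25.213.41.70 is 25.192.0.0/10 -> r9
At r9: longest match for 25.213.41.70 is 25.192.0.0/10 -> LAN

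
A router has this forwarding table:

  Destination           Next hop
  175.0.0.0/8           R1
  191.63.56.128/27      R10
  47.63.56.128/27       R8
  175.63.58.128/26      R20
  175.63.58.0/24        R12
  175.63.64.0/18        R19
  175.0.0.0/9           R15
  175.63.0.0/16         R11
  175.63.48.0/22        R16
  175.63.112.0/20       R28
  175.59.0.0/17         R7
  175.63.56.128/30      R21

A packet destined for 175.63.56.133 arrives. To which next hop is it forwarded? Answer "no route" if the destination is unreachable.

R11

Routes whose prefix contains 175.63.56.133:
  175.0.0.0/8 (175.0.0.0 - 175.255.255.255) -> R1
  175.0.0.0/9 (175.0.0.0 - 175.127.255.255) -> R15
  175.63.0.0/16 (175.63.0.0 - 175.63.255.255) -> R11
More-specific entries that do NOT match:
  175.63.56.128/30 (175.63.56.128 - 175.63.56.131) does not contain 175.63.56.133
  191.63.56.128/27 (191.63.56.128 - 191.63.56.159) does not contain 175.63.56.133
  47.63.56.128/27 (47.63.56.128 - 47.63.56.159) does not contain 175.63.56.133
  175.63.58.128/26 (175.63.58.128 - 175.63.58.191) does not contain 175.63.56.133
  175.63.58.0/24 (175.63.58.0 - 175.63.58.255) does not contain 175.63.56.133
  175.63.48.0/22 (175.63.48.0 - 175.63.51.255) does not contain 175.63.56.133
  175.63.112.0/20 (175.63.112.0 - 175.63.127.255) does not contain 175.63.56.133
  175.63.64.0/18 (175.63.64.0 - 175.63.127.255) does not contain 175.63.56.133
  175.59.0.0/17 (175.59.0.0 - 175.59.127.255) does not contain 175.63.56.133
Longest matching prefix is /16 -> next hop R11.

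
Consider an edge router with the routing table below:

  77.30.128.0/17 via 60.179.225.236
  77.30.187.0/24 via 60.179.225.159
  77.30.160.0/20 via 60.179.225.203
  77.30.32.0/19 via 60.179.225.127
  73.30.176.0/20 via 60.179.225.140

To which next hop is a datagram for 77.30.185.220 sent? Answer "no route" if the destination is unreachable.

60.179.225.236

Routes whose prefix contains 77.30.185.220:
  77.30.128.0/17 (77.30.128.0 - 77.30.255.255) -> 60.179.225.236
More-specific entries that do NOT match:
  77.30.187.0/24 (77.30.187.0 - 77.30.187.255) does not contain 77.30.185.220
  77.30.160.0/20 (77.30.160.0 - 77.30.175.255) does not contain 77.30.185.220
  73.30.176.0/20 (73.30.176.0 - 73.30.191.255) does not contain 77.30.185.220
  77.30.32.0/19 (77.30.32.0 - 77.30.63.255) does not contain 77.30.185.220
Longest matching prefix is /17 -> next hop 60.179.225.236.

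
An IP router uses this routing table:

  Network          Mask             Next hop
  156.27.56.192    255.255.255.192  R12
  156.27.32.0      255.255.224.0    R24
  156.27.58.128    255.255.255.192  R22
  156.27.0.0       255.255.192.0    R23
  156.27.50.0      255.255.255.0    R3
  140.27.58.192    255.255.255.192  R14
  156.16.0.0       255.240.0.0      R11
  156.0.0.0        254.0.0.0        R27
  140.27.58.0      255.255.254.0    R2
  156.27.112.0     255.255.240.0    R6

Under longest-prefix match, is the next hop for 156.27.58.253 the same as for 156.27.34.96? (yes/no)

156.27.58.253: longest match 156.27.32.0/19 -> R24
156.27.34.96: longest match 156.27.32.0/19 -> R24

yes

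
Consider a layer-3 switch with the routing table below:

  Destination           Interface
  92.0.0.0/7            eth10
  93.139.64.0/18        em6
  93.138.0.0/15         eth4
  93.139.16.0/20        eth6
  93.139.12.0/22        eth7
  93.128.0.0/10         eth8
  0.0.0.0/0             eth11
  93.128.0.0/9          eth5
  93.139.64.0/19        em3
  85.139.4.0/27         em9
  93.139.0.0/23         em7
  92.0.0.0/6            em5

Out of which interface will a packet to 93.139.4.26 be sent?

Routes whose prefix contains 93.139.4.26:
  0.0.0.0/0 (default, matches everything) -> eth11
  92.0.0.0/6 (92.0.0.0 - 95.255.255.255) -> em5
  92.0.0.0/7 (92.0.0.0 - 93.255.255.255) -> eth10
  93.128.0.0/9 (93.128.0.0 - 93.255.255.255) -> eth5
  93.128.0.0/10 (93.128.0.0 - 93.191.255.255) -> eth8
  93.138.0.0/15 (93.138.0.0 - 93.139.255.255) -> eth4
More-specific entries that do NOT match:
  85.139.4.0/27 (85.139.4.0 - 85.139.4.31) does not contain 93.139.4.26
  93.139.0.0/23 (93.139.0.0 - 93.139.1.255) does not contain 93.139.4.26
  93.139.12.0/22 (93.139.12.0 - 93.139.15.255) does not contain 93.139.4.26
  93.139.16.0/20 (93.139.16.0 - 93.139.31.255) does not contain 93.139.4.26
  93.139.64.0/19 (93.139.64.0 - 93.139.95.255) does not contain 93.139.4.26
  93.139.64.0/18 (93.139.64.0 - 93.139.127.255) does not contain 93.139.4.26
Longest matching prefix is /15 -> interface eth4.

eth4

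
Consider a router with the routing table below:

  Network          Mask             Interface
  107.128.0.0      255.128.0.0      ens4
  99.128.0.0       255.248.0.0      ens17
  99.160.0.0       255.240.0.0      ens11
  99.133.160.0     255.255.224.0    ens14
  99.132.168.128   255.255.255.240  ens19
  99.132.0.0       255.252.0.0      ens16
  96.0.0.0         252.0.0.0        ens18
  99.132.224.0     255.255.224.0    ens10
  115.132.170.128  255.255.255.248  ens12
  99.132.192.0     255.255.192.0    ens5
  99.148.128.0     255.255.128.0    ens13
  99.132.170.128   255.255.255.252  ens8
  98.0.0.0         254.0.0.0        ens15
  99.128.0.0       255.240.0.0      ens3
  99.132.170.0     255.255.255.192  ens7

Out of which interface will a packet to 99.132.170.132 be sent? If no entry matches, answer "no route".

Routes whose prefix contains 99.132.170.132:
  96.0.0.0/6 (96.0.0.0 - 99.255.255.255) -> ens18
  98.0.0.0/7 (98.0.0.0 - 99.255.255.255) -> ens15
  99.128.0.0/12 (99.128.0.0 - 99.143.255.255) -> ens3
  99.128.0.0/13 (99.128.0.0 - 99.135.255.255) -> ens17
  99.132.0.0/14 (99.132.0.0 - 99.135.255.255) -> ens16
More-specific entries that do NOT match:
  99.132.170.128/30 (99.132.170.128 - 99.132.170.131) does not contain 99.132.170.132
  115.132.170.128/29 (115.132.170.128 - 115.132.170.135) does not contain 99.132.170.132
  99.132.168.128/28 (99.132.168.128 - 99.132.168.143) does not contain 99.132.170.132
  99.132.170.0/26 (99.132.170.0 - 99.132.170.63) does not contain 99.132.170.132
  99.133.160.0/19 (99.133.160.0 - 99.133.191.255) does not contain 99.132.170.132
  99.132.224.0/19 (99.132.224.0 - 99.132.255.255) does not contain 99.132.170.132
  99.132.192.0/18 (99.132.192.0 - 99.132.255.255) does not contain 99.132.170.132
  99.148.128.0/17 (99.148.128.0 - 99.148.255.255) does not contain 99.132.170.132
Longest matching prefix is /14 -> interface ens16.

ens16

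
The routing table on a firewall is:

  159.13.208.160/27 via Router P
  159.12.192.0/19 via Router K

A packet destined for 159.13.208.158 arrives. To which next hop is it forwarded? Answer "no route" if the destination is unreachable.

No entry's prefix contains 159.13.208.158; there is no default route.

no route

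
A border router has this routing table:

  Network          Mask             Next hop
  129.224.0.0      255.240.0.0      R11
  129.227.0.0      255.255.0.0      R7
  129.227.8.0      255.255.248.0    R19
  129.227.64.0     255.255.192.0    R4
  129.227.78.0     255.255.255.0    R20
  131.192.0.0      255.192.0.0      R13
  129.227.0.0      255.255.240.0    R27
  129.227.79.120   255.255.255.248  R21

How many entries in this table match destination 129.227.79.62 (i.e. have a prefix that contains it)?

Prefixes containing 129.227.79.62:
  129.224.0.0/12 (129.224.0.0 - 129.239.255.255)
  129.227.0.0/16 (129.227.0.0 - 129.227.255.255)
  129.227.64.0/18 (129.227.64.0 - 129.227.127.255)
Total matching entries: 3.

3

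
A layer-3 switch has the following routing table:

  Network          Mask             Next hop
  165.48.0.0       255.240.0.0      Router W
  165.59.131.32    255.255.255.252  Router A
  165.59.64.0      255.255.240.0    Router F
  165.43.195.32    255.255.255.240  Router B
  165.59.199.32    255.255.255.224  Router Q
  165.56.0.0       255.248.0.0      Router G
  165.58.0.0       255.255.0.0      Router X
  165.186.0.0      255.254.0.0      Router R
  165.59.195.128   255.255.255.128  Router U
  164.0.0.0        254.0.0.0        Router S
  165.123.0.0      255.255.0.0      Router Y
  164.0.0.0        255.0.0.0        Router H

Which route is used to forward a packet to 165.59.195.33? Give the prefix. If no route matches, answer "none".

Entries matching 165.59.195.33:
  164.0.0.0/7 (164.0.0.0 - 165.255.255.255)
  165.48.0.0/12 (165.48.0.0 - 165.63.255.255)
  165.56.0.0/13 (165.56.0.0 - 165.63.255.255)
Most specific is 165.56.0.0/13.

165.56.0.0/13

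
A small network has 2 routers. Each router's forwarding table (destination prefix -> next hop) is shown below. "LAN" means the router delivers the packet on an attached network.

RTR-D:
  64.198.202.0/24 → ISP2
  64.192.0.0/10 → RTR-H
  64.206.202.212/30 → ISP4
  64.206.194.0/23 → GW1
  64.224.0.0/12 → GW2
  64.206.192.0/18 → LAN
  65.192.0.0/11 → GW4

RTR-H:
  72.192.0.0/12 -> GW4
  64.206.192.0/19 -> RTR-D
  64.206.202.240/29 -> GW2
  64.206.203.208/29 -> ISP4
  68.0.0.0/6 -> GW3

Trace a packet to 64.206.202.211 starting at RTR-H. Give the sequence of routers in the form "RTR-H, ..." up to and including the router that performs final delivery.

RTR-H, RTR-D

At RTR-H: longest match for 64.206.202.211 is 64.206.192.0/19 -> RTR-D
At RTR-D: longest match for 64.206.202.211 is 64.206.192.0/18 -> LAN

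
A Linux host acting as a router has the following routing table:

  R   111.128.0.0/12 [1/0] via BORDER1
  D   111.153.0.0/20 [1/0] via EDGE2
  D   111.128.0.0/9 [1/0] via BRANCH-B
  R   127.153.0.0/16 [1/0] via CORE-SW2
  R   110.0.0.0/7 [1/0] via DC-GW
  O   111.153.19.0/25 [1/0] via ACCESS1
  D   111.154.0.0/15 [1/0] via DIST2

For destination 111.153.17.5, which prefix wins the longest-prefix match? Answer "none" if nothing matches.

111.128.0.0/9

Entries matching 111.153.17.5:
  110.0.0.0/7 (110.0.0.0 - 111.255.255.255)
  111.128.0.0/9 (111.128.0.0 - 111.255.255.255)
Most specific is 111.128.0.0/9.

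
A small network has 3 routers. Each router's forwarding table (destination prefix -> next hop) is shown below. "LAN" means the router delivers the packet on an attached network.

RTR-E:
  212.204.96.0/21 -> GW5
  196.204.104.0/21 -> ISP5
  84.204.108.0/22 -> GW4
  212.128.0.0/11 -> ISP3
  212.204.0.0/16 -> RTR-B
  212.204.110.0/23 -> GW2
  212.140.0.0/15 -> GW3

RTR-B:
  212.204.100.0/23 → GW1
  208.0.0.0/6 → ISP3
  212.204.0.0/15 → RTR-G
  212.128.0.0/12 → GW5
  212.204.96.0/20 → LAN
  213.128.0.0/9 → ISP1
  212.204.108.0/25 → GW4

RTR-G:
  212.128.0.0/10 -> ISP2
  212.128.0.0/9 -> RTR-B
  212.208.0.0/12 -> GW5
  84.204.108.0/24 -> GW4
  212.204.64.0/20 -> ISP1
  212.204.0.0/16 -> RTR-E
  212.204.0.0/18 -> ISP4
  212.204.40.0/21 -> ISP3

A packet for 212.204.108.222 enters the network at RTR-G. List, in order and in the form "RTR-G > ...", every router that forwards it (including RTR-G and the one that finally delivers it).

At RTR-G: longest match for 212.204.108.222 is 212.204.0.0/16 -> RTR-E
At RTR-E: longest match for 212.204.108.222 is 212.204.0.0/16 -> RTR-B
At RTR-B: longest match for 212.204.108.222 is 212.204.96.0/20 -> LAN

RTR-G > RTR-E > RTR-B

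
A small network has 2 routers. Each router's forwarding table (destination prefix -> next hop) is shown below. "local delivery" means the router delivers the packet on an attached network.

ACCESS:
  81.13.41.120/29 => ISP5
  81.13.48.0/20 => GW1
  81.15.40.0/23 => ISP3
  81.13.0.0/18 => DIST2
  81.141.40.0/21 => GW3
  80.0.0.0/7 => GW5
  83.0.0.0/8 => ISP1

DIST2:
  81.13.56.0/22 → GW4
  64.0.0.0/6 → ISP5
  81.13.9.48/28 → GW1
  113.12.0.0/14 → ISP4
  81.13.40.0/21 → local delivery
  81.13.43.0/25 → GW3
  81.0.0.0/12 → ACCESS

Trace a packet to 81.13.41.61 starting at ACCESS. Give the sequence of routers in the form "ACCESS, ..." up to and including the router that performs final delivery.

ACCESS, DIST2

At ACCESS: longest match for 81.13.41.61 is 81.13.0.0/18 -> DIST2
At DIST2: longest match for 81.13.41.61 is 81.13.40.0/21 -> local delivery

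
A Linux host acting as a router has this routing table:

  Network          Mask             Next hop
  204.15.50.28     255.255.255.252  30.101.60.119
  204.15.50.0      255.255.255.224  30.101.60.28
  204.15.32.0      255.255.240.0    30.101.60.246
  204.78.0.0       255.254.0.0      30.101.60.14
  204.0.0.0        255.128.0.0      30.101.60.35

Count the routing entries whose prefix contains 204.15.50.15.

Prefixes containing 204.15.50.15:
  204.0.0.0/9 (204.0.0.0 - 204.127.255.255)
  204.15.50.0/27 (204.15.50.0 - 204.15.50.31)
Total matching entries: 2.

2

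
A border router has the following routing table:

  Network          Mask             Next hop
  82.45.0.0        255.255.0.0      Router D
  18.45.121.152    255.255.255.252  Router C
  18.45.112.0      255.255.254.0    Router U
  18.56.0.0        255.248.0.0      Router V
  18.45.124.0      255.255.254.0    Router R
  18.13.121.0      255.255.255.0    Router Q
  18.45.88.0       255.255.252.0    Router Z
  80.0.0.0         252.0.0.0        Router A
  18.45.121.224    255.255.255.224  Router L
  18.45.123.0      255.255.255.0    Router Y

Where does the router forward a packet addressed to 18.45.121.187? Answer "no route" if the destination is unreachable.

no route

No entry's prefix contains 18.45.121.187; there is no default route.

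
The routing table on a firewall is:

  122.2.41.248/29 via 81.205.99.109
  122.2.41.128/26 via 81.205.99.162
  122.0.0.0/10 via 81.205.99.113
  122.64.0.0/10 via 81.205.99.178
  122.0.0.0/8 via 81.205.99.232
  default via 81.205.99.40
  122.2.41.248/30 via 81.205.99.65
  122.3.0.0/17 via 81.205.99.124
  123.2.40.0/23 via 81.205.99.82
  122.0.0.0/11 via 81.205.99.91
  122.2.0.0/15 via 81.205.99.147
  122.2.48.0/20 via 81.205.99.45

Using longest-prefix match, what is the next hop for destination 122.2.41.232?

81.205.99.147

Routes whose prefix contains 122.2.41.232:
  0.0.0.0/0 (default, matches everything) -> 81.205.99.40
  122.0.0.0/8 (122.0.0.0 - 122.255.255.255) -> 81.205.99.232
  122.0.0.0/10 (122.0.0.0 - 122.63.255.255) -> 81.205.99.113
  122.0.0.0/11 (122.0.0.0 - 122.31.255.255) -> 81.205.99.91
  122.2.0.0/15 (122.2.0.0 - 122.3.255.255) -> 81.205.99.147
More-specific entries that do NOT match:
  122.2.41.248/30 (122.2.41.248 - 122.2.41.251) does not contain 122.2.41.232
  122.2.41.248/29 (122.2.41.248 - 122.2.41.255) does not contain 122.2.41.232
  122.2.41.128/26 (122.2.41.128 - 122.2.41.191) does not contain 122.2.41.232
  123.2.40.0/23 (123.2.40.0 - 123.2.41.255) does not contain 122.2.41.232
  122.2.48.0/20 (122.2.48.0 - 122.2.63.255) does not contain 122.2.41.232
  122.3.0.0/17 (122.3.0.0 - 122.3.127.255) does not contain 122.2.41.232
Longest matching prefix is /15 -> next hop 81.205.99.147.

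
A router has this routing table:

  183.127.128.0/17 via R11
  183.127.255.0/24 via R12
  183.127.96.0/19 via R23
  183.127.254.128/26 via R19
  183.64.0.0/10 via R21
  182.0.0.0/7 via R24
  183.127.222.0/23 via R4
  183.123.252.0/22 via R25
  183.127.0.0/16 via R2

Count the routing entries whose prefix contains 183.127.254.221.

Prefixes containing 183.127.254.221:
  182.0.0.0/7 (182.0.0.0 - 183.255.255.255)
  183.64.0.0/10 (183.64.0.0 - 183.127.255.255)
  183.127.0.0/16 (183.127.0.0 - 183.127.255.255)
  183.127.128.0/17 (183.127.128.0 - 183.127.255.255)
Total matching entries: 4.

4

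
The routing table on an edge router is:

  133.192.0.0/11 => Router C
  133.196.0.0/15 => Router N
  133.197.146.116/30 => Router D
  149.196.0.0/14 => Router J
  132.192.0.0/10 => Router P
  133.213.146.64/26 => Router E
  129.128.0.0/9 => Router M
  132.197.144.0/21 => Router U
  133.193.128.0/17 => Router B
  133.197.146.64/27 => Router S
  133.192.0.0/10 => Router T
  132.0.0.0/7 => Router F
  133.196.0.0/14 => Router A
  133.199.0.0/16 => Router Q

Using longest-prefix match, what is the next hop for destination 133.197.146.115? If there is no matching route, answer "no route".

Router N

Routes whose prefix contains 133.197.146.115:
  132.0.0.0/7 (132.0.0.0 - 133.255.255.255) -> Router F
  133.192.0.0/10 (133.192.0.0 - 133.255.255.255) -> Router T
  133.192.0.0/11 (133.192.0.0 - 133.223.255.255) -> Router C
  133.196.0.0/14 (133.196.0.0 - 133.199.255.255) -> Router A
  133.196.0.0/15 (133.196.0.0 - 133.197.255.255) -> Router N
More-specific entries that do NOT match:
  133.197.146.116/30 (133.197.146.116 - 133.197.146.119) does not contain 133.197.146.115
  133.197.146.64/27 (133.197.146.64 - 133.197.146.95) does not contain 133.197.146.115
  133.213.146.64/26 (133.213.146.64 - 133.213.146.127) does not contain 133.197.146.115
  132.197.144.0/21 (132.197.144.0 - 132.197.151.255) does not contain 133.197.146.115
  133.193.128.0/17 (133.193.128.0 - 133.193.255.255) does not contain 133.197.146.115
  133.199.0.0/16 (133.199.0.0 - 133.199.255.255) does not contain 133.197.146.115
Longest matching prefix is /15 -> next hop Router N.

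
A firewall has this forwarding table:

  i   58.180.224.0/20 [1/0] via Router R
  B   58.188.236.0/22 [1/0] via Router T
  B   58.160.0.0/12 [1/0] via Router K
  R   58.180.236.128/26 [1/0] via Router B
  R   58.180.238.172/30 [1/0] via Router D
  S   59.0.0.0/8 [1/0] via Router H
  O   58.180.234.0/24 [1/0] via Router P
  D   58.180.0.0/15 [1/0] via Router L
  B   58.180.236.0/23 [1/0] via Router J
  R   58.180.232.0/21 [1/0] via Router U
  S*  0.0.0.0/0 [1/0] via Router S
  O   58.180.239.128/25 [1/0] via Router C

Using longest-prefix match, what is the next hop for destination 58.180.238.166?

Routes whose prefix contains 58.180.238.166:
  0.0.0.0/0 (default, matches everything) -> Router S
  58.180.0.0/15 (58.180.0.0 - 58.181.255.255) -> Router L
  58.180.224.0/20 (58.180.224.0 - 58.180.239.255) -> Router R
  58.180.232.0/21 (58.180.232.0 - 58.180.239.255) -> Router U
More-specific entries that do NOT match:
  58.180.238.172/30 (58.180.238.172 - 58.180.238.175) does not contain 58.180.238.166
  58.180.236.128/26 (58.180.236.128 - 58.180.236.191) does not contain 58.180.238.166
  58.180.239.128/25 (58.180.239.128 - 58.180.239.255) does not contain 58.180.238.166
  58.180.234.0/24 (58.180.234.0 - 58.180.234.255) does not contain 58.180.238.166
  58.180.236.0/23 (58.180.236.0 - 58.180.237.255) does not contain 58.180.238.166
  58.188.236.0/22 (58.188.236.0 - 58.188.239.255) does not contain 58.180.238.166
Longest matching prefix is /21 -> next hop Router U.

Router U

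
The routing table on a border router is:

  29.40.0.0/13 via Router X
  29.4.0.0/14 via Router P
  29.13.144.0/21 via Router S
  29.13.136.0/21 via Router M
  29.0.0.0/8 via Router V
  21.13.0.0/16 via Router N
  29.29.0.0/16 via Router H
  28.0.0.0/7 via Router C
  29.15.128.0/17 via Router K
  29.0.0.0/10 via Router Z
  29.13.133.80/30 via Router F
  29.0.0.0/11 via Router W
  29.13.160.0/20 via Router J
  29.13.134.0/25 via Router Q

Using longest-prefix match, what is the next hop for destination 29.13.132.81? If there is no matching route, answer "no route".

Router W

Routes whose prefix contains 29.13.132.81:
  28.0.0.0/7 (28.0.0.0 - 29.255.255.255) -> Router C
  29.0.0.0/8 (29.0.0.0 - 29.255.255.255) -> Router V
  29.0.0.0/10 (29.0.0.0 - 29.63.255.255) -> Router Z
  29.0.0.0/11 (29.0.0.0 - 29.31.255.255) -> Router W
More-specific entries that do NOT match:
  29.13.133.80/30 (29.13.133.80 - 29.13.133.83) does not contain 29.13.132.81
  29.13.134.0/25 (29.13.134.0 - 29.13.134.127) does not contain 29.13.132.81
  29.13.144.0/21 (29.13.144.0 - 29.13.151.255) does not contain 29.13.132.81
  29.13.136.0/21 (29.13.136.0 - 29.13.143.255) does not contain 29.13.132.81
  29.13.160.0/20 (29.13.160.0 - 29.13.175.255) does not contain 29.13.132.81
  29.15.128.0/17 (29.15.128.0 - 29.15.255.255) does not contain 29.13.132.81
  21.13.0.0/16 (21.13.0.0 - 21.13.255.255) does not contain 29.13.132.81
  29.29.0.0/16 (29.29.0.0 - 29.29.255.255) does not contain 29.13.132.81
  29.4.0.0/14 (29.4.0.0 - 29.7.255.255) does not contain 29.13.132.81
  29.40.0.0/13 (29.40.0.0 - 29.47.255.255) does not contain 29.13.132.81
Longest matching prefix is /11 -> next hop Router W.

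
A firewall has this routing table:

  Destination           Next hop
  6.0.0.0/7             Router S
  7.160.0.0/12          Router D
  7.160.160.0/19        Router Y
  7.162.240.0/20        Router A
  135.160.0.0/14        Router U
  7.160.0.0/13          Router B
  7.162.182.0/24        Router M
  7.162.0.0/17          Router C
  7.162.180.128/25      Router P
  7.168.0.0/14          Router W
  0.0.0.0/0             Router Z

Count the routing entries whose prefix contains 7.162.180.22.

4

Prefixes containing 7.162.180.22:
  0.0.0.0/0 (default, matches everything)
  6.0.0.0/7 (6.0.0.0 - 7.255.255.255)
  7.160.0.0/12 (7.160.0.0 - 7.175.255.255)
  7.160.0.0/13 (7.160.0.0 - 7.167.255.255)
Total matching entries: 4.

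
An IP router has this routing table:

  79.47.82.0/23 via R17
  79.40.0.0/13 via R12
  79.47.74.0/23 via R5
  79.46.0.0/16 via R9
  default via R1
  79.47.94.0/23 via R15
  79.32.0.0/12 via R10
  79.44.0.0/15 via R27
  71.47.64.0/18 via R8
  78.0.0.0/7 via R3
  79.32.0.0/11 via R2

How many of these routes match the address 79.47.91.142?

5

Prefixes containing 79.47.91.142:
  0.0.0.0/0 (default, matches everything)
  78.0.0.0/7 (78.0.0.0 - 79.255.255.255)
  79.32.0.0/11 (79.32.0.0 - 79.63.255.255)
  79.32.0.0/12 (79.32.0.0 - 79.47.255.255)
  79.40.0.0/13 (79.40.0.0 - 79.47.255.255)
Total matching entries: 5.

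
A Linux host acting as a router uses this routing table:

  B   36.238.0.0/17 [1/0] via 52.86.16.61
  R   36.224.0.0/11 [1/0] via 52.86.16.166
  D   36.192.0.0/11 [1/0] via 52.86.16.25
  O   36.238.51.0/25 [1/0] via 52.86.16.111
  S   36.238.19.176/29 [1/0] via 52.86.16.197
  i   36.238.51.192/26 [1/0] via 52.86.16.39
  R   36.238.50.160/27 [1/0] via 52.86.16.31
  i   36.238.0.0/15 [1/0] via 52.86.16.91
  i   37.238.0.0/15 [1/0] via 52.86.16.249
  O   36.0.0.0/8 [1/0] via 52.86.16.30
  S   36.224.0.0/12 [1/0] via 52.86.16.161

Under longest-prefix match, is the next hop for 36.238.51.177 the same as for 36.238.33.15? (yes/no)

36.238.51.177: longest match 36.238.0.0/17 -> 52.86.16.61
36.238.33.15: longest match 36.238.0.0/17 -> 52.86.16.61

yes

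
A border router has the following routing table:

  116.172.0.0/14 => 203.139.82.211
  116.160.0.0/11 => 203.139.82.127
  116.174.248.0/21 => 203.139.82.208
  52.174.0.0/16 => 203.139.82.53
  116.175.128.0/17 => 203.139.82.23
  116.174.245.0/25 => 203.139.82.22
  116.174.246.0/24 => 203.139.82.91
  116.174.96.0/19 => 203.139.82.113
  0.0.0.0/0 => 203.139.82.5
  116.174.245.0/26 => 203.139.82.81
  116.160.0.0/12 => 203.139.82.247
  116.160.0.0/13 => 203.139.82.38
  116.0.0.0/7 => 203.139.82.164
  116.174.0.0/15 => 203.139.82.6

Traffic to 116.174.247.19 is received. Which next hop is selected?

203.139.82.6

Routes whose prefix contains 116.174.247.19:
  0.0.0.0/0 (default, matches everything) -> 203.139.82.5
  116.0.0.0/7 (116.0.0.0 - 117.255.255.255) -> 203.139.82.164
  116.160.0.0/11 (116.160.0.0 - 116.191.255.255) -> 203.139.82.127
  116.160.0.0/12 (116.160.0.0 - 116.175.255.255) -> 203.139.82.247
  116.172.0.0/14 (116.172.0.0 - 116.175.255.255) -> 203.139.82.211
  116.174.0.0/15 (116.174.0.0 - 116.175.255.255) -> 203.139.82.6
More-specific entries that do NOT match:
  116.174.245.0/26 (116.174.245.0 - 116.174.245.63) does not contain 116.174.247.19
  116.174.245.0/25 (116.174.245.0 - 116.174.245.127) does not contain 116.174.247.19
  116.174.246.0/24 (116.174.246.0 - 116.174.246.255) does not contain 116.174.247.19
  116.174.248.0/21 (116.174.248.0 - 116.174.255.255) does not contain 116.174.247.19
  116.174.96.0/19 (116.174.96.0 - 116.174.127.255) does not contain 116.174.247.19
  116.175.128.0/17 (116.175.128.0 - 116.175.255.255) does not contain 116.174.247.19
  52.174.0.0/16 (52.174.0.0 - 52.174.255.255) does not contain 116.174.247.19
Longest matching prefix is /15 -> next hop 203.139.82.6.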